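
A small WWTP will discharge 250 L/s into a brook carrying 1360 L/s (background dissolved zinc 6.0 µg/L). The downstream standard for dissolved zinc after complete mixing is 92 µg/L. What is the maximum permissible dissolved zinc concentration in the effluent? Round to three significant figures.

At the limit, (Qr·Cr + Qe·Cₑ)/(Qr + Qe) = 92:
Cₑ = (1610·92 − 1360·6.000) / 250.0 = 559.8 µg/L.

560 µg/L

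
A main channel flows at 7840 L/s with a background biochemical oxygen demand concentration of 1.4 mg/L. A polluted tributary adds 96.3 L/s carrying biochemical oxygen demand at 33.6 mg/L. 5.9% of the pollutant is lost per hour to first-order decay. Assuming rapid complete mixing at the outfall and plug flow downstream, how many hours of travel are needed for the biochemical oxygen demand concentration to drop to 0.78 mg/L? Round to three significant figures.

13.7 h

Conservation of mass: C = (7840·1.400 + 96.30·33.60) / 7936 = 14210/7936 = 1.791 mg/L.
5.9%/h lost → k = −ln(1 − 0.059) = 0.06081 h⁻¹.
1.791·exp(−k·t) = 0.78 → t = ln(1.791/0.78)/k = 49200 s = 13.67 h.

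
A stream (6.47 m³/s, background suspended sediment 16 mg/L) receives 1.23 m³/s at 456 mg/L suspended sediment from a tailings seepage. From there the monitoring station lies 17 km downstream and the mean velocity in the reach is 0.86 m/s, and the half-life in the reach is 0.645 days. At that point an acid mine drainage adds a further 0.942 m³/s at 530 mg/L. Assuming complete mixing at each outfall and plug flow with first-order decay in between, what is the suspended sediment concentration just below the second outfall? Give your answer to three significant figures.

Flow-weighted average: C = (6.470·16.00 + 1.230·456.0) / 7.700 = 664.4/7.700 = 86.29 mg/L; combined flow 7.700 m³/s.
Travel time t = 17·1000 / 0.86 = 19770 s = 5.491 h.
Half-life 0.645 d → k = ln 2 / 0.645 = 1.075 d⁻¹.
First-order decay: C = 86.29·exp(−k·t) = 86.29·0.7820 = 67.48 mg/L.
Second outfall: C = (7.700·67.48 + 0.9420·530.0)/8.642 = 117.9 mg/L.

118 mg/L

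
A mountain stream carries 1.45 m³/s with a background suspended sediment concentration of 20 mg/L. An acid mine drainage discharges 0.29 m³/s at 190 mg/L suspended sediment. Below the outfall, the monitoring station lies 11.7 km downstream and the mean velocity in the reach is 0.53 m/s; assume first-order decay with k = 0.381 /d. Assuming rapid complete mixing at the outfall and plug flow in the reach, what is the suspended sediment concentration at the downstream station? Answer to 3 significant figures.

43.9 mg/L

Conservation of mass: C = (1.450·20.00 + 0.2900·190.0) / 1.740 = 84.10/1.740 = 48.33 mg/L.
Travel time t = 11.7·1000 / 0.53 = 22080 s = 6.132 h.
Decay over the reach: 48.33·exp(−kt) = 48.33·0.9072 = 43.85 mg/L.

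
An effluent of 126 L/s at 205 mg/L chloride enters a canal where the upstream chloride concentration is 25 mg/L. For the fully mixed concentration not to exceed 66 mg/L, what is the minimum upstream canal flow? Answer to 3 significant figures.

427 L/s

Set C_mix = 66: (Q·25.00 + 126.0·205.0) / (Q + 126.0) = 66
→ Q = 126.0·(205.0 − 66)/(66 − 25.00) = 427.2 L/s.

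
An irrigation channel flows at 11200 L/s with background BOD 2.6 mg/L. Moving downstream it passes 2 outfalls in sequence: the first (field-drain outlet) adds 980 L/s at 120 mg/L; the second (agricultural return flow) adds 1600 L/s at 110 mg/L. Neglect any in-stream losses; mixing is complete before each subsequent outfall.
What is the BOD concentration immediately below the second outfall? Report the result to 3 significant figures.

Outfall 1: combined Q = 12180 L/s; C = (11200·2.600 + 980.0·120.0)/12180 = 12.05 mg/L.
Outfall 2: combined Q = 13780 L/s; C = (12180·12.05 + 1600·110.0)/13780 = 23.42 mg/L.

23.4 mg/L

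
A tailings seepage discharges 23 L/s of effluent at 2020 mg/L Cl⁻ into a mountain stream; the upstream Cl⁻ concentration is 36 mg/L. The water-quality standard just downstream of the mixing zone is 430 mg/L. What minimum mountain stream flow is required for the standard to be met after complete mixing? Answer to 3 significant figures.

Set C_mix = 430: (Q·36.00 + 23.00·2020) / (Q + 23.00) = 430
→ Q = 23.00·(2020 − 430)/(430 − 36.00) = 92.82 L/s.

92.8 L/s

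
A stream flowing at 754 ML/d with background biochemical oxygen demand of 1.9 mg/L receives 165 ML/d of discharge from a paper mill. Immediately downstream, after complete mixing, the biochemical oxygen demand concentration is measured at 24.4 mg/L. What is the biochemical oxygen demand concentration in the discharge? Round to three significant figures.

127 mg/L

Mass balance: 754.0·1.900 + 165.0·Cₑ = 919.0·24.40
→ Cₑ = (919.0·24.40 − 754.0·1.900) / 165.0 = 127.2 mg/L.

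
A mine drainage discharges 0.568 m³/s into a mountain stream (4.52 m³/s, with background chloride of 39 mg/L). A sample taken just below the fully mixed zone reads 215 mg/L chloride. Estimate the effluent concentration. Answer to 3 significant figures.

1620 mg/L

Mass balance: 4.520·39.00 + 0.5680·Cₑ = 5.088·215.0
→ Cₑ = (5.088·215.0 − 4.520·39.00) / 0.5680 = 1616 mg/L.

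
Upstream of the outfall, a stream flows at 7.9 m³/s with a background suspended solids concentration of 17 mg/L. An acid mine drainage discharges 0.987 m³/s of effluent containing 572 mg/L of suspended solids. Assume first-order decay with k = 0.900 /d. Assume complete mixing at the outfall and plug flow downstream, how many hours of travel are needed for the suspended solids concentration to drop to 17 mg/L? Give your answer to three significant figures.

Mass balance: C = (7.900·17.00 + 0.9870·572.0) / 8.887 = 698.9/8.887 = 78.64 mg/L.
78.64·exp(−k·t) = 17 → t = ln(78.64/17)/k = 147000 s = 40.84 h.

40.8 h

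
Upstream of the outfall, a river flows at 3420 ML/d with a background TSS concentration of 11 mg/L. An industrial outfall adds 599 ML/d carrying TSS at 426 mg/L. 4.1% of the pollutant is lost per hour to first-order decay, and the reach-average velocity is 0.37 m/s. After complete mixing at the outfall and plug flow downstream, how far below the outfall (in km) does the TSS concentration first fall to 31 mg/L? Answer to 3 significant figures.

Conservation of mass: C = (3420·11.00 + 599.0·426.0) / 4019 = 292800/4019 = 72.85 mg/L.
4.1%/h lost → k = −ln(1 − 0.041) = 0.04186 h⁻¹.
Set 72.85·exp(−k·t) = 31 → t = ln(72.85/31)/k = 73480 s = 20.41 h.
Distance = v·t = 0.37·73480 = 27190 m = 27.19 km.

27.2 km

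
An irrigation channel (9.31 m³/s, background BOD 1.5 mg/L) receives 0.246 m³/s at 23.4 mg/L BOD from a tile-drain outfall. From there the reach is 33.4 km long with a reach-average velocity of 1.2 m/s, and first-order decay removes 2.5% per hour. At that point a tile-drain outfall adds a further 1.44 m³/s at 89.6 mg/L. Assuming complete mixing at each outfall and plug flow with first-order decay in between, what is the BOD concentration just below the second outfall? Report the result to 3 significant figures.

After mixing, C = (9.310·1.500 + 0.2460·23.40) / 9.556 = 19.72/9.556 = 2.064 mg/L; combined flow 9.556 m³/s.
Travel time t = 33.4·1000 / 1.2 = 27830 s = 7.731 h.
2.5%/h lost → k = −ln(1 − 0.025) = 0.02532 h⁻¹.
After decay, C = 2.064 × e^(−kt) = 2.064 × 0.8222 = 1.697 mg/L.
At the second outfall, C = (9.556·1.697 + 1.440·89.60) / (9.556 + 1.440) = 13.21 mg/L.

13.2 mg/L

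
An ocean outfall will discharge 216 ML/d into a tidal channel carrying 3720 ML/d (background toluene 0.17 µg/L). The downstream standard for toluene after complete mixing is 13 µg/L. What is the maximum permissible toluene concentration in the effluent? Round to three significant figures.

234 µg/L

At the limit, (Qr·Cr + Qe·Cₑ)/(Qr + Qe) = 13:
Cₑ = (3936·13 − 3720·0.1700) / 216.0 = 234.0 µg/L.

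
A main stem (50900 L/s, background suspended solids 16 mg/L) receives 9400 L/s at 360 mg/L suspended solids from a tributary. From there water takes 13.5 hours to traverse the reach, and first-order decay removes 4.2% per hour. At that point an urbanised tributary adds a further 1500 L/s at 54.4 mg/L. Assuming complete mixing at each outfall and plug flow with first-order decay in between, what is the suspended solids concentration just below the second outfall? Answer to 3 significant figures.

39.4 mg/L

After mixing, C = (50900·16.00 + 9400·360.0) / 60300 = 4198000/60300 = 69.63 mg/L; combined flow 60300 L/s.
4.2%/h lost → k = −ln(1 − 0.042) = 0.04291 h⁻¹.
First-order decay: C = 69.63·exp(−k·t) = 69.63·0.5603 = 39.01 mg/L.
Second outfall: C = (60300·39.01 + 1500·54.40)/61800 = 39.39 mg/L.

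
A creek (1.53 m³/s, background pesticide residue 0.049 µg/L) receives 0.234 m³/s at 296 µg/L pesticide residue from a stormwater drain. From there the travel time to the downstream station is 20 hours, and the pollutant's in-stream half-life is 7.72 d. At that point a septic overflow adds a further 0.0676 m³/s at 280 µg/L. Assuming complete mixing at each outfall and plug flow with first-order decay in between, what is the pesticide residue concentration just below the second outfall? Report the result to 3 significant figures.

45.5 µg/L

Mass balance: C = (1.530·0.04900 + 0.2340·296.0) / 1.764 = 69.34/1.764 = 39.31 µg/L; combined flow 1.764 m³/s.
Half-life 7.72 d → k = ln 2 / 7.72 = 0.08979 d⁻¹.
After decay, C = 39.31 × e^(−kt) = 39.31 × 0.9279 = 36.47 µg/L.
At the second outfall, C = (1.764·36.47 + 0.06760·280.0) / (1.764 + 0.06760) = 45.46 µg/L.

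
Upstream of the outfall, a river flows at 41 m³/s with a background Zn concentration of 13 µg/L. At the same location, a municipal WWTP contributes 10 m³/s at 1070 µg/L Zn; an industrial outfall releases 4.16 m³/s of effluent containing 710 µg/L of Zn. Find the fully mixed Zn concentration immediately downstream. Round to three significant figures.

Flow-weighted average: C = (41.00·13.00 + 10.00·1070 + 4.160·710.0) / 55.16 = 14190/55.16 = 257.2 µg/L.

257 µg/L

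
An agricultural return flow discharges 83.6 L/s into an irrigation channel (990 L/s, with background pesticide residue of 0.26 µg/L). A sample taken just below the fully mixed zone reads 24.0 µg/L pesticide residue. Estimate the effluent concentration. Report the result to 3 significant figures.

Mass balance: 990.0·0.2600 + 83.60·Cₑ = 1074·24.00
→ Cₑ = (1074·24.00 − 990.0·0.2600) / 83.60 = 305.1 µg/L.

305 µg/L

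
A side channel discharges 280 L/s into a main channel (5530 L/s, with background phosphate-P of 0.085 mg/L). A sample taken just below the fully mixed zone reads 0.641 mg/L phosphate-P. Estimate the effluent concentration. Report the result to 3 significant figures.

11.6 mg/L

Mass balance: 5530·0.08500 + 280.0·Cₑ = 5810·0.6410
→ Cₑ = (5810·0.6410 − 5530·0.08500) / 280.0 = 11.62 mg/L.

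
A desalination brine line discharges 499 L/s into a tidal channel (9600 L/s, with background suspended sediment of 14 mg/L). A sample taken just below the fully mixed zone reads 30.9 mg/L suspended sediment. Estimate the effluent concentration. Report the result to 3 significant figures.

356 mg/L

Mass balance: 9600·14.00 + 499.0·Cₑ = 10100·30.90
→ Cₑ = (10100·30.90 − 9600·14.00) / 499.0 = 356.0 mg/L.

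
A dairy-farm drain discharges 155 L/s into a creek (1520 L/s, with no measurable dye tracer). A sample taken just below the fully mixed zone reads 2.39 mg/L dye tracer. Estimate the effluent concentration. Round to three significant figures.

Mass balance: 1520·0 + 155.0·Cₑ = 1675·2.390
→ Cₑ = (1675·2.390 − 1520·0) / 155.0 = 25.83 mg/L.

25.8 mg/L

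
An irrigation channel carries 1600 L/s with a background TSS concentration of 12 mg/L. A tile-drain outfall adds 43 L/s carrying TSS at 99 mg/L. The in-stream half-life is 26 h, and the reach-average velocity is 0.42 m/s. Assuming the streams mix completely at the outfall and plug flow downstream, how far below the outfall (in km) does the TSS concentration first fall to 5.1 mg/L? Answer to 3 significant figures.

After mixing, C = (1600·12.00 + 43.00·99.00) / 1643 = 23460/1643 = 14.28 mg/L.
Half-life 26 h → k = ln 2 / 26 = 0.02666 h⁻¹ = 0.6398 d⁻¹.
Set 14.28·exp(−k·t) = 5.1 → t = ln(14.28/5.1)/k = 139000 s = 38.61 h.
Distance = v·t = 0.42·139000 = 58380 m = 58.38 km.

58.4 km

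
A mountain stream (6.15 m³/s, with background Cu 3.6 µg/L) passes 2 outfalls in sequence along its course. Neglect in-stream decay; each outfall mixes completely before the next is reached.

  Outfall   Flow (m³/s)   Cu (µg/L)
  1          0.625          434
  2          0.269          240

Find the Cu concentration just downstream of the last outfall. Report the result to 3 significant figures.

50.8 µg/L

Below outfall 1: Q → 6.775 m³/s, C = (6.150·3.600 + 0.6250·434.0)/6.775 = 43.30 µg/L.
Below outfall 2: Q → 7.044 m³/s, C = (6.775·43.30 + 0.2690·240.0)/7.044 = 50.82 µg/L.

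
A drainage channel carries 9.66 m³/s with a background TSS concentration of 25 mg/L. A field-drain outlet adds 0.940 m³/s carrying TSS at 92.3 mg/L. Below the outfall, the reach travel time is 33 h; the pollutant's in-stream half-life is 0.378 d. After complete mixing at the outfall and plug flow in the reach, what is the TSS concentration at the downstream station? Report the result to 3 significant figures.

2.49 mg/L

Conservation of mass: C = (9.660·25.00 + 0.9400·92.30) / 10.60 = 328.3/10.60 = 30.97 mg/L.
Half-life 0.378 d → k = ln 2 / 0.378 = 1.834 d⁻¹.
Decay over the reach: 30.97·exp(−kt) = 30.97·0.08035 = 2.488 mg/L.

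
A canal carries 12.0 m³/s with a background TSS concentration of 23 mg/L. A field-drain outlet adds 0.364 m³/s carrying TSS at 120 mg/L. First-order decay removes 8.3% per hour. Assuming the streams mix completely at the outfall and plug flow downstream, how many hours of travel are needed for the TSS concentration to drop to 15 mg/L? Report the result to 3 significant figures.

6.28 h

After mixing, C = (12.00·23.00 + 0.3640·120.0) / 12.36 = 319.7/12.36 = 25.86 mg/L.
8.3%/h lost → k = −ln(1 − 0.083) = 0.08665 h⁻¹.
25.86·exp(−k·t) = 15 → t = ln(25.86/15)/k = 22620 s = 6.284 h.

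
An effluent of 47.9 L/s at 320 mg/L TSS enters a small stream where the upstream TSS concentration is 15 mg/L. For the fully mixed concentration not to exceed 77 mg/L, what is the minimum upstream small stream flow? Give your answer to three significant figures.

188 L/s

Set C_mix = 77: (Q·15.00 + 47.90·320.0) / (Q + 47.90) = 77
→ Q = 47.90·(320.0 − 77)/(77 − 15.00) = 187.7 L/s.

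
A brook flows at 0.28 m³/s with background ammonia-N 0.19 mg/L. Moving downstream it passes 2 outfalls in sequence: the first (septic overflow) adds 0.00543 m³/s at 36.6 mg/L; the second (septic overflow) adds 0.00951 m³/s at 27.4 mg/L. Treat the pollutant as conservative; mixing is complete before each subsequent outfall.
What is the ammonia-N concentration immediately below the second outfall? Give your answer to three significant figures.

1.74 mg/L

Outfall 1: combined Q = 0.2854 m³/s; C = (0.2800·0.1900 + 0.005430·36.60)/0.2854 = 0.8827 mg/L.
Outfall 2: combined Q = 0.2949 m³/s; C = (0.2854·0.8827 + 0.009510·27.40)/0.2949 = 1.738 mg/L.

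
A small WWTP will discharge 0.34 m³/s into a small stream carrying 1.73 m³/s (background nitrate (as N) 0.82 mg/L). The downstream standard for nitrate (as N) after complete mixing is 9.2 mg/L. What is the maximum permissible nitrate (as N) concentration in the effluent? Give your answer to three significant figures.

51.8 mg/L

At the limit, (Qr·Cr + Qe·Cₑ)/(Qr + Qe) = 9.2:
Cₑ = (2.070·9.2 − 1.730·0.8200) / 0.3400 = 51.84 mg/L.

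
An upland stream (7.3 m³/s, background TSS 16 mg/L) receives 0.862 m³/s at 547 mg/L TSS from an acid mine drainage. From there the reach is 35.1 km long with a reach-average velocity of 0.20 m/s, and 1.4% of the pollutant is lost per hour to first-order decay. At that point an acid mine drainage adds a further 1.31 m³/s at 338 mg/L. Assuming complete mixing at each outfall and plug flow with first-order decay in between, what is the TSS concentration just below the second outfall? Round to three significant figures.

78.0 mg/L

Flow-weighted average: C = (7.300·16.00 + 0.8620·547.0) / 8.162 = 588.3/8.162 = 72.08 mg/L; combined flow 8.162 m³/s.
Travel time t = 35.1·1000 / 0.20 = 175500 s = 48.75 h.
1.4%/h lost → k = −ln(1 − 0.014) = 0.01410 h⁻¹.
First-order decay: C = 72.08·exp(−k·t) = 72.08·0.5029 = 36.25 mg/L.
Second outfall: C = (8.162·36.25 + 1.310·338.0)/9.472 = 77.98 mg/L.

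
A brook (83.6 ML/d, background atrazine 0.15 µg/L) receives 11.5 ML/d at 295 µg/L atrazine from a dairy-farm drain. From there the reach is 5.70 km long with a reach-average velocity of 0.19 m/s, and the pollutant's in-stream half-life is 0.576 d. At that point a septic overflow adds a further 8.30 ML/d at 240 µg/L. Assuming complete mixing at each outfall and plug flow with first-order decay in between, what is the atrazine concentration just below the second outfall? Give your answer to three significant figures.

Conservation of mass: C = (83.60·0.1500 + 11.50·295.0) / 95.10 = 3405/95.10 = 35.80 µg/L; combined flow 95.10 ML/d.
Travel time t = 5.70·1000 / 0.19 = 30000 s = 8.333 h.
Half-life 0.576 d → k = ln 2 / 0.576 = 1.203 d⁻¹.
Applying C = C₀e^(−kt): 35.80 × 0.6585 = 23.58 µg/L.
Second outfall: C = (95.10·23.58 + 8.300·240.0)/103.4 = 40.95 µg/L.

40.9 µg/L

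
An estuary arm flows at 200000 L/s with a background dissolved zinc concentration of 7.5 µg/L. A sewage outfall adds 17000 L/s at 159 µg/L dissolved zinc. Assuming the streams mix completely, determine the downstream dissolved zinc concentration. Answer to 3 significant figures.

Conservation of mass: C = (200000·7.500 + 17000·159.0) / 217000 = 4203000/217000 = 19.37 µg/L.

19.4 µg/L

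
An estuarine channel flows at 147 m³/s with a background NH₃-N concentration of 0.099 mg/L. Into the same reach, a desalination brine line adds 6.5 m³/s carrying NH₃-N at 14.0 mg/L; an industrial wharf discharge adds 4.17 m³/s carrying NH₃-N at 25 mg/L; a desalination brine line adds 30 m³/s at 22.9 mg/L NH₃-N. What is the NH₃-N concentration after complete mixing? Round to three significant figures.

4.78 mg/L

After mixing, C = (147.0·0.09900 + 6.500·14.00 + 4.170·25.00 + 30.00·22.90) / 187.7 = 896.8/187.7 = 4.779 mg/L.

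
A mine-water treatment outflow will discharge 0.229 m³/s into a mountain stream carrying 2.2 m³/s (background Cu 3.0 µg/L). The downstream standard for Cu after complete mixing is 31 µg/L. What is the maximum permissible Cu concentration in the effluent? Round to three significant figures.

300 µg/L

At the limit, (Qr·Cr + Qe·Cₑ)/(Qr + Qe) = 31:
Cₑ = (2.429·31 − 2.200·3.000) / 0.2290 = 300.0 µg/L.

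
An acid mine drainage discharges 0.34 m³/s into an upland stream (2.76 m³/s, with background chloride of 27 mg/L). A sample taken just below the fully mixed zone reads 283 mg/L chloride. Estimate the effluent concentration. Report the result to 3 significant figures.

2360 mg/L

Mass balance: 2.760·27.00 + 0.3400·Cₑ = 3.100·283.0
→ Cₑ = (3.100·283.0 − 2.760·27.00) / 0.3400 = 2361 mg/L.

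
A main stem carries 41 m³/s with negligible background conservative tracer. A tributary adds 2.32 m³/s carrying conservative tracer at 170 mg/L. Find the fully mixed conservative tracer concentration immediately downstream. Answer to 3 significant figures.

After mixing, C = (41.00·0 + 2.320·170.0) / 43.32 = 394.4/43.32 = 9.104 mg/L.

9.10 mg/L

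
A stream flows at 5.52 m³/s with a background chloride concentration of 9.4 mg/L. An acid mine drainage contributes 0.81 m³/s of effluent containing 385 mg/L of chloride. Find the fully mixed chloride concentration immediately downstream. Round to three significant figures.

57.5 mg/L

Mixed concentration C = ΣQC/ΣQ = (5.520·9.400 + 0.8100·385.0) / 6.330 = 363.7/6.330 = 57.46 mg/L.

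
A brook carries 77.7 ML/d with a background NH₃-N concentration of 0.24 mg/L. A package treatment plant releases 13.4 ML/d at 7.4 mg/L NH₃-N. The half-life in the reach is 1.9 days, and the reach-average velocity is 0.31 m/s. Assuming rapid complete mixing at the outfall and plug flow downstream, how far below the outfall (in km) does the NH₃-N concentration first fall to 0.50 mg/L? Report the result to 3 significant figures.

Conservation of mass: C = (77.70·0.2400 + 13.40·7.400) / 91.10 = 117.8/91.10 = 1.293 mg/L.
Half-life 1.9 d → k = ln 2 / 1.9 = 0.3648 d⁻¹.
Set 1.293·exp(−k·t) = 0.50 → t = ln(1.293/0.50)/k = 225000 s = 62.51 h.
Distance = v·t = 0.31·225000 = 69770 m = 69.77 km.

69.8 km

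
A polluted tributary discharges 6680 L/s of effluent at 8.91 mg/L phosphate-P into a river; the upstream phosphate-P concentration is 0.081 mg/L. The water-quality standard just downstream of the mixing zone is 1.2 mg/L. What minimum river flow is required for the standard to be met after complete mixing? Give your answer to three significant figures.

Set C_mix = 1.2: (Q·0.08100 + 6680·8.910) / (Q + 6680) = 1.2
→ Q = 6680·(8.910 − 1.2)/(1.2 − 0.08100) = 46030 L/s.

46000 L/s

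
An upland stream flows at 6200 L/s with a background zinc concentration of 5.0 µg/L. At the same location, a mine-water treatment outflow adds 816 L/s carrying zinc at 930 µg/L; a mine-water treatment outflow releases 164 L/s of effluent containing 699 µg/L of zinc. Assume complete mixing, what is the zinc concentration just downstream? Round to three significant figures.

Flow-weighted average: C = (6200·5.000 + 816.0·930.0 + 164.0·699.0) / 7180 = 904500/7180 = 126.0 µg/L.

126 µg/L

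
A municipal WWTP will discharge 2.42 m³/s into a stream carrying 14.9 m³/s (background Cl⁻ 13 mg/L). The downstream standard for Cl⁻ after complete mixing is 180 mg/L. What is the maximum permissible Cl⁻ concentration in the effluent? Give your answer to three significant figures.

1210 mg/L

At the limit, (Qr·Cr + Qe·Cₑ)/(Qr + Qe) = 180:
Cₑ = (17.32·180 − 14.90·13.00) / 2.420 = 1208 mg/L.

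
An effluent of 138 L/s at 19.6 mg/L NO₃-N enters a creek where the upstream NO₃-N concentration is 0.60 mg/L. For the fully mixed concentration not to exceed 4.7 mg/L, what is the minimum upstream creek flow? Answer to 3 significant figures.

Set C_mix = 4.7: (Q·0.6000 + 138.0·19.60) / (Q + 138.0) = 4.7
→ Q = 138.0·(19.60 − 4.7)/(4.7 − 0.6000) = 501.5 L/s.

502 L/s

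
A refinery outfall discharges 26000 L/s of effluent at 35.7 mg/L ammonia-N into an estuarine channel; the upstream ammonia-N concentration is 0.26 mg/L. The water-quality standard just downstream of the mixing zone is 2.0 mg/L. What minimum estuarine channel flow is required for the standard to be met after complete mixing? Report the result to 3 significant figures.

Set C_mix = 2.0: (Q·0.2600 + 26000·35.70) / (Q + 26000) = 2.0
→ Q = 26000·(35.70 − 2.0)/(2.0 − 0.2600) = 503600 L/s.

504000 L/s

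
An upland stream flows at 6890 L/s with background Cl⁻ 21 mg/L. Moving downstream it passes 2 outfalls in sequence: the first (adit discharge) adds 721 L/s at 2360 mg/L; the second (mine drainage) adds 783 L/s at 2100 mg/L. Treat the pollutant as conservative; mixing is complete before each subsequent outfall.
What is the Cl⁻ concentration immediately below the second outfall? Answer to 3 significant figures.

Below outfall 1: Q → 7611 L/s, C = (6890·21.00 + 721.0·2360)/7611 = 242.6 mg/L.
Below outfall 2: Q → 8394 L/s, C = (7611·242.6 + 783.0·2100)/8394 = 415.8 mg/L.

416 mg/L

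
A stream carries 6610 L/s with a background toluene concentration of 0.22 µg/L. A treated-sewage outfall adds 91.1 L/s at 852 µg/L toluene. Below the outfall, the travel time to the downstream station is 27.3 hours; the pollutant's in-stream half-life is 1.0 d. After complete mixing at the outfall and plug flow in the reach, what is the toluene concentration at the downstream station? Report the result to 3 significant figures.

Flow-weighted average: C = (6610·0.2200 + 91.10·852.0) / 6701 = 79070/6701 = 11.80 µg/L.
Half-life 1.0 d → k = ln 2 / 1.0 = 0.6931 d⁻¹.
First-order decay: C = 11.80·exp(−k·t) = 11.80·0.4545 = 5.364 µg/L.

5.36 µg/L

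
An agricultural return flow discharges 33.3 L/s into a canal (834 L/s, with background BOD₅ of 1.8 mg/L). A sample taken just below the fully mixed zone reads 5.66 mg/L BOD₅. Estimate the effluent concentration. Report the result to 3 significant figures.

Mass balance: 834.0·1.800 + 33.30·Cₑ = 867.3·5.660
→ Cₑ = (867.3·5.660 − 834.0·1.800) / 33.30 = 102.3 mg/L.

102 mg/L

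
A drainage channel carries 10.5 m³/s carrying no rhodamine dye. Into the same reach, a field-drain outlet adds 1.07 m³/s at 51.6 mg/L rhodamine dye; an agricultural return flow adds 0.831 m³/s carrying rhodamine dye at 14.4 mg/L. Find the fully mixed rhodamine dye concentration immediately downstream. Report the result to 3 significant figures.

Conservation of mass: C = (10.50·0 + 1.070·51.60 + 0.8310·14.40) / 12.40 = 67.18/12.40 = 5.417 mg/L.

5.42 mg/L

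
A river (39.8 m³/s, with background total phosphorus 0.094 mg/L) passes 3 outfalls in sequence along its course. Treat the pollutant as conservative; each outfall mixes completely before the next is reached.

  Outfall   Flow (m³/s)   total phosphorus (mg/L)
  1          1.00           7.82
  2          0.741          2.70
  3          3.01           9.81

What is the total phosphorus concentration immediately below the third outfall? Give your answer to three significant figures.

Below outfall 1: Q → 40.80 m³/s, C = (39.80·0.09400 + 1.000·7.820)/40.80 = 0.2834 mg/L.
Below outfall 2: Q → 41.54 m³/s, C = (40.80·0.2834 + 0.7410·2.700)/41.54 = 0.3265 mg/L.
Below outfall 3: Q → 44.55 m³/s, C = (41.54·0.3265 + 3.010·9.810)/44.55 = 0.9672 mg/L.

0.967 mg/L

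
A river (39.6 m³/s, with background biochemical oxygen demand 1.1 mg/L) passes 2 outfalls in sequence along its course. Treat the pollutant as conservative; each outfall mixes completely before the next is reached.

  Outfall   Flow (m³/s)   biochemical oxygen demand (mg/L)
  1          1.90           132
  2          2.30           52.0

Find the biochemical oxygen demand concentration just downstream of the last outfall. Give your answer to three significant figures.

9.45 mg/L

Below outfall 1: Q → 41.50 m³/s, C = (39.60·1.100 + 1.900·132.0)/41.50 = 7.093 mg/L.
Below outfall 2: Q → 43.80 m³/s, C = (41.50·7.093 + 2.300·52.00)/43.80 = 9.451 mg/L.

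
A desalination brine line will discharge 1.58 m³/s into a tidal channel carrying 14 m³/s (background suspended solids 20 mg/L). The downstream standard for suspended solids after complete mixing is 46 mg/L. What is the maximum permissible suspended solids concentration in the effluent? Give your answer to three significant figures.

276 mg/L

At the limit, (Qr·Cr + Qe·Cₑ)/(Qr + Qe) = 46:
Cₑ = (15.58·46 − 14.00·20.00) / 1.580 = 276.4 mg/L.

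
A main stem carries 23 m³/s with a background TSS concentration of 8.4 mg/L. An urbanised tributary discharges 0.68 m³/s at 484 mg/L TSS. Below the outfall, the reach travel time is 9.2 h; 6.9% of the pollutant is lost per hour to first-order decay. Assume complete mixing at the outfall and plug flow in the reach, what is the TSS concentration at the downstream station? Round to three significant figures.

After mixing, C = (23.00·8.400 + 0.6800·484.0) / 23.68 = 522.3/23.68 = 22.06 mg/L.
6.9%/h lost → k = −ln(1 − 0.069) = 0.07150 h⁻¹.
After decay, C = 22.06 × e^(−kt) = 22.06 × 0.5180 = 11.43 mg/L.

11.4 mg/L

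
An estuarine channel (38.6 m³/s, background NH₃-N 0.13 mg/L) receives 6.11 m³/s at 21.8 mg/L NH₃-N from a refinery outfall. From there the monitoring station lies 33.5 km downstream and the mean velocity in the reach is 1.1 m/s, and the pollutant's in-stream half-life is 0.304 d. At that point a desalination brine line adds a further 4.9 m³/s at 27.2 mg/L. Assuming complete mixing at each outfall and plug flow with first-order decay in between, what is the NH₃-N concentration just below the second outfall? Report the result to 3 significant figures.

3.93 mg/L

After mixing, C = (38.60·0.1300 + 6.110·21.80) / 44.71 = 138.2/44.71 = 3.091 mg/L; combined flow 44.71 m³/s.
Travel time t = 33.5·1000 / 1.1 = 30450 s = 8.460 h.
Half-life 0.304 d → k = ln 2 / 0.304 = 2.280 d⁻¹.
First-order decay: C = 3.091·exp(−k·t) = 3.091·0.4477 = 1.384 mg/L.
At the second outfall, C = (44.71·1.384 + 4.900·27.20) / (44.71 + 4.900) = 3.934 mg/L.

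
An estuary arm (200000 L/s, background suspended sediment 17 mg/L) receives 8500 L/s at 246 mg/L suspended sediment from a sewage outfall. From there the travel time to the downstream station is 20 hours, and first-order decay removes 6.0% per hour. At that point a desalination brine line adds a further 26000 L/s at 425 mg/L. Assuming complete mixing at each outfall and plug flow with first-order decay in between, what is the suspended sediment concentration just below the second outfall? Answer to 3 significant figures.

53.9 mg/L

Flow-weighted average: C = (200000·17.00 + 8500·246.0) / 208500 = 5491000/208500 = 26.34 mg/L; combined flow 208500 L/s.
6.0%/h lost → k = −ln(1 − 0.06) = 0.06188 h⁻¹.
Decay over the reach: 26.34·exp(−kt) = 26.34·0.2901 = 7.640 mg/L.
At the second outfall, C = (208500·7.640 + 26000·425.0) / (208500 + 26000) = 53.91 mg/L.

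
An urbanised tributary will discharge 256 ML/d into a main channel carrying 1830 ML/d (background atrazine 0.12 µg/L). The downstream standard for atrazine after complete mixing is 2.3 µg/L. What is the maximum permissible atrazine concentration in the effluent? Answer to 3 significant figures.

17.9 µg/L

At the limit, (Qr·Cr + Qe·Cₑ)/(Qr + Qe) = 2.3:
Cₑ = (2086·2.3 − 1830·0.1200) / 256.0 = 17.88 µg/L.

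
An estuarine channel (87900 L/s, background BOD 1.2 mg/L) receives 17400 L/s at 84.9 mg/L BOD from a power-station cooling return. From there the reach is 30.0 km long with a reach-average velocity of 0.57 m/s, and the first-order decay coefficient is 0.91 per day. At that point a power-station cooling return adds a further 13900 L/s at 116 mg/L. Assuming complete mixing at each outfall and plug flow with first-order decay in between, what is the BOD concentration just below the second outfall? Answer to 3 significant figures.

21.2 mg/L

Conservation of mass: C = (87900·1.200 + 17400·84.90) / 105300 = 1583000/105300 = 15.03 mg/L; combined flow 105300 L/s.
Travel time t = 30.0·1000 / 0.57 = 52630 s = 14.62 h.
First-order decay: C = 15.03·exp(−k·t) = 15.03·0.5745 = 8.634 mg/L.
At the second outfall, C = (105300·8.634 + 13900·116.0) / (105300 + 13900) = 21.15 mg/L.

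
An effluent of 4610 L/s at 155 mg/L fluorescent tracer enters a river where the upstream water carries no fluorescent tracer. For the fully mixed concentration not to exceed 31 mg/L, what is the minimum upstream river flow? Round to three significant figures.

Set C_mix = 31: (Q·0 + 4610·155.0) / (Q + 4610) = 31
→ Q = 4610·(155.0 − 31)/(31 − 0) = 18440 L/s.

18400 L/s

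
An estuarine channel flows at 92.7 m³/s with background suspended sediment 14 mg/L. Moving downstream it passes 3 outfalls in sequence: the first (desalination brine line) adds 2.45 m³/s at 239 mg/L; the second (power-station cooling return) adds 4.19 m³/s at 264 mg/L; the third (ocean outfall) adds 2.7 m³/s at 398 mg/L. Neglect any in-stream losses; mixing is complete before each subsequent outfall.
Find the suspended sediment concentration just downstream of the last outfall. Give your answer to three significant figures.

After outfall 1: Q = 92.70 + 2.450 = 95.15 m³/s; C = (92.70·14.00 + 2.450·239.0)/95.15 = 19.79 mg/L.
After outfall 2: Q = 95.15 + 4.190 = 99.34 m³/s; C = (95.15·19.79 + 4.190·264.0)/99.34 = 30.09 mg/L.
After outfall 3: Q = 99.34 + 2.700 = 102.0 m³/s; C = (99.34·30.09 + 2.700·398.0)/102.0 = 39.83 mg/L.

39.8 mg/L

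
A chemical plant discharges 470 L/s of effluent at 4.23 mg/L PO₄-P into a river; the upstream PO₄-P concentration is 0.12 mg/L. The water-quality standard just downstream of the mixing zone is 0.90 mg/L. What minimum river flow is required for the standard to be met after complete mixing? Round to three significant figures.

Set C_mix = 0.90: (Q·0.1200 + 470.0·4.230) / (Q + 470.0) = 0.90
→ Q = 470.0·(4.230 − 0.90)/(0.90 − 0.1200) = 2007 L/s.

2010 L/s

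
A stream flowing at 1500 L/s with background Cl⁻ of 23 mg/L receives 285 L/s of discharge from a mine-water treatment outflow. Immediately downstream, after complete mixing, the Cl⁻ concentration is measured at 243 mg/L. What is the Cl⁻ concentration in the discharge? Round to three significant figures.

1400 mg/L

Mass balance: 1500·23.00 + 285.0·Cₑ = 1785·243.0
→ Cₑ = (1785·243.0 − 1500·23.00) / 285.0 = 1401 mg/L.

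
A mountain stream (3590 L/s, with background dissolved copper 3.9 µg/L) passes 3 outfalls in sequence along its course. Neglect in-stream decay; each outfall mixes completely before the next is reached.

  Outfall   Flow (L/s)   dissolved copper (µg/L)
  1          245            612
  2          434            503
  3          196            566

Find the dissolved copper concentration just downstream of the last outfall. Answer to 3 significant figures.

After outfall 1: Q = 3590 + 245.0 = 3835 L/s; C = (3590·3.900 + 245.0·612.0)/3835 = 42.75 µg/L.
After outfall 2: Q = 3835 + 434.0 = 4269 L/s; C = (3835·42.75 + 434.0·503.0)/4269 = 89.54 µg/L.
After outfall 3: Q = 4269 + 196.0 = 4465 L/s; C = (4269·89.54 + 196.0·566.0)/4465 = 110.5 µg/L.

110 µg/L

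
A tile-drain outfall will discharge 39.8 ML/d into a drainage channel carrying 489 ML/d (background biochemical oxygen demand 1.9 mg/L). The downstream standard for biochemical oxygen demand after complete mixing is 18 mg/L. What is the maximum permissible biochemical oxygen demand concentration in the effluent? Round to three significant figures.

At the limit, (Qr·Cr + Qe·Cₑ)/(Qr + Qe) = 18:
Cₑ = (528.8·18 − 489.0·1.900) / 39.80 = 215.8 mg/L.

216 mg/L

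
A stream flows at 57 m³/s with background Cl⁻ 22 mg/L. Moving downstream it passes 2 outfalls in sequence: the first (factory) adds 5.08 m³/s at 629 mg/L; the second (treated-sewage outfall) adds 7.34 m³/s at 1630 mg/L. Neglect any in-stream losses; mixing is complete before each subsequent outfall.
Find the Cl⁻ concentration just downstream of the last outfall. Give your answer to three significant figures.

Outfall 1: combined Q = 62.08 m³/s; C = (57.00·22.00 + 5.080·629.0)/62.08 = 71.67 mg/L.
Outfall 2: combined Q = 69.42 m³/s; C = (62.08·71.67 + 7.340·1630)/69.42 = 236.4 mg/L.

236 mg/L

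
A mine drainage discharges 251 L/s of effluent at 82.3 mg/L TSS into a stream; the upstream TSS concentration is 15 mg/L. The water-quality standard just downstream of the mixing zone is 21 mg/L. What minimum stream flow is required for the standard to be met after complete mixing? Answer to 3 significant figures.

2560 L/s

Set C_mix = 21: (Q·15.00 + 251.0·82.30) / (Q + 251.0) = 21
→ Q = 251.0·(82.30 − 21)/(21 − 15.00) = 2564 L/s.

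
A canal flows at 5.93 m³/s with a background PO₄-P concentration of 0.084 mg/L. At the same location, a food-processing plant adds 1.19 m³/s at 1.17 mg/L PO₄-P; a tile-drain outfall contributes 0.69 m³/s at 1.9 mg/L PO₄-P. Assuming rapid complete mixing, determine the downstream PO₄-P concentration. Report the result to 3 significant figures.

0.410 mg/L

Flow-weighted average: C = (5.930·0.08400 + 1.190·1.170 + 0.6900·1.900) / 7.810 = 3.201/7.810 = 0.4099 mg/L.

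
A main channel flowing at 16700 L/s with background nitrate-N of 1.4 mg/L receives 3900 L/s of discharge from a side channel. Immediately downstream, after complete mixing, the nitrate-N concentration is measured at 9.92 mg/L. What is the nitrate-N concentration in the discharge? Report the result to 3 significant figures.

46.4 mg/L

Mass balance: 16700·1.400 + 3900·Cₑ = 20600·9.920
→ Cₑ = (20600·9.920 − 16700·1.400) / 3900 = 46.40 mg/L.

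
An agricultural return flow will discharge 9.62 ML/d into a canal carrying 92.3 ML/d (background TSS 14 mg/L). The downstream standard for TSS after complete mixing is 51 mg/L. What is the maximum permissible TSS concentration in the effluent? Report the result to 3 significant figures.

At the limit, (Qr·Cr + Qe·Cₑ)/(Qr + Qe) = 51:
Cₑ = (101.9·51 − 92.30·14.00) / 9.620 = 406.0 mg/L.

406 mg/L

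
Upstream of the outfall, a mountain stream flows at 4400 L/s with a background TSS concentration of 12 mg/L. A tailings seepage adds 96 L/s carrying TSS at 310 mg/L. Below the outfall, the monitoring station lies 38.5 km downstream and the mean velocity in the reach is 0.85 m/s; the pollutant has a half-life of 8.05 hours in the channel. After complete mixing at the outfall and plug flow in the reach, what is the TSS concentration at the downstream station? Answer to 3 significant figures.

Mixed concentration C = ΣQC/ΣQ = (4400·12.00 + 96.00·310.0) / 4496 = 82560/4496 = 18.36 mg/L.
Travel time t = 38.5·1000 / 0.85 = 45290 s = 12.58 h.
Half-life 8.05 h → k = ln 2 / 8.05 = 0.08611 h⁻¹ = 2.067 d⁻¹.
Applying C = C₀e^(−kt): 18.36 × 0.3385 = 6.215 mg/L.

6.22 mg/L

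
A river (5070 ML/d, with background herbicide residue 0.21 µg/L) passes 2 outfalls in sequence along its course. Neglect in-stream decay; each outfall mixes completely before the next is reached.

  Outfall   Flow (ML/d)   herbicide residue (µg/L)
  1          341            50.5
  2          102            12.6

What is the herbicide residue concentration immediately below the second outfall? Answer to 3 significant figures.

Below outfall 1: Q → 5411 ML/d, C = (5070·0.2100 + 341.0·50.50)/5411 = 3.379 µg/L.
Below outfall 2: Q → 5513 ML/d, C = (5411·3.379 + 102.0·12.60)/5513 = 3.550 µg/L.

3.55 µg/L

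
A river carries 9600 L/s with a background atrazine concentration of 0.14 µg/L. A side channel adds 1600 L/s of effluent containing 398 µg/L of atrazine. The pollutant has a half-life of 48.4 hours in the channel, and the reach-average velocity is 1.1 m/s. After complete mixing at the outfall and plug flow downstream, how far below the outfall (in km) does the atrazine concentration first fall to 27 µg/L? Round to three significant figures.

Conservation of mass: C = (9600·0.1400 + 1600·398.0) / 11200 = 638100/11200 = 56.98 µg/L.
Half-life 48.4 h → k = ln 2 / 48.4 = 0.01432 h⁻¹ = 0.3437 d⁻¹.
Set 56.98·exp(−k·t) = 27 → t = ln(56.98/27)/k = 187700 s = 52.15 h.
Distance = v·t = 1.1·187700 = 206500 m = 206.5 km.

207 km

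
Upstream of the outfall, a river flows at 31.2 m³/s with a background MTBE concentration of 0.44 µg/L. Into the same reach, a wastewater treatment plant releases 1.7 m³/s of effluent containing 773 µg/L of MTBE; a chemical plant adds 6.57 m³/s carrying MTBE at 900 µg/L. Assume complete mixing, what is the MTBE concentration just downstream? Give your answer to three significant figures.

183 µg/L

Flow-weighted average: C = (31.20·0.4400 + 1.700·773.0 + 6.570·900.0) / 39.47 = 7241/39.47 = 183.5 µg/L.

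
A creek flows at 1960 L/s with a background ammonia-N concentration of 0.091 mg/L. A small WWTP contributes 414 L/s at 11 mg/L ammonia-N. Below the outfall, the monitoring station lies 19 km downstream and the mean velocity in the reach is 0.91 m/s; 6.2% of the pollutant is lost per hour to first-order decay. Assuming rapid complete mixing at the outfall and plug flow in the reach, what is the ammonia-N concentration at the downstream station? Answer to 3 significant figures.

1.38 mg/L

Flow-weighted average: C = (1960·0.09100 + 414.0·11.00) / 2374 = 4732/2374 = 1.993 mg/L.
Travel time t = 19·1000 / 0.91 = 20880 s = 5.800 h.
6.2%/h lost → k = −ln(1 − 0.062) = 0.06401 h⁻¹.
Applying C = C₀e^(−kt): 1.993 × 0.6899 = 1.375 mg/L.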